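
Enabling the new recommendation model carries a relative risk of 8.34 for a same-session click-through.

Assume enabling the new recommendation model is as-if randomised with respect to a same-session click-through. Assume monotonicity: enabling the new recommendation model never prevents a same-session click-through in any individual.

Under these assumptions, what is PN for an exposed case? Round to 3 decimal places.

PN ≈ 0.880

Under exogeneity and monotonicity, PN = (RR − 1) / RR = 1 − 1/RR.
PN = (8.34 − 1) / 8.34 = 7.34 / 8.34 ≈ 0.8801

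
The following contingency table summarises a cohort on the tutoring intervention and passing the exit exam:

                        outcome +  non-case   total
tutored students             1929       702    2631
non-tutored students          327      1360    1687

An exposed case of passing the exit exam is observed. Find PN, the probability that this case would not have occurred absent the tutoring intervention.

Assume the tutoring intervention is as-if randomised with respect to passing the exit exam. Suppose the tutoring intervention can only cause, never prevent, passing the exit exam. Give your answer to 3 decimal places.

p₁ = P(outcome | exposed) = 1929/2631 = 0.73318
p₀ = P(outcome | unexposed) = 327/1687 = 0.19384
Under exogeneity and monotonicity, PN = (p₁ − p₀)/p₁.
PN = (0.73318 − 0.19384) / 0.73318 ≈ 0.7356

PN ≈ 0.736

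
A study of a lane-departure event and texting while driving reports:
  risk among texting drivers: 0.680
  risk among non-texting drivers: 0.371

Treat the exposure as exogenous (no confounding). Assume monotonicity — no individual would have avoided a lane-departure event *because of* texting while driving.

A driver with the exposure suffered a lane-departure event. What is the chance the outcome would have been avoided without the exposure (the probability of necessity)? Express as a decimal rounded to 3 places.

Let p₁ = 0.68, p₀ = 0.371.
Under exogeneity and monotonicity, PN = (p₁ − p₀) / p₁.
PN = (0.68 − 0.371) / 0.68 = 0.309 / 0.68 ≈ 0.4544

PN ≈ 0.454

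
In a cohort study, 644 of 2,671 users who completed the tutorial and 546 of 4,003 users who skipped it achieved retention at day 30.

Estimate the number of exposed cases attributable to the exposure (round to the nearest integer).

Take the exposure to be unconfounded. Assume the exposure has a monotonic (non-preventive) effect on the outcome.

p₁ = P(outcome | exposed) = 644/2671 = 0.24111
p₀ = P(outcome | unexposed) = 546/4003 = 0.1364
PN = (p₁ − p₀)/p₁ = (0.24111 − 0.1364) / 0.24111 ≈ 0.43429.
Attributable cases ≈ PN × (exposed cases) = 0.43429 × 644 ≈ 279.68.

about 280 cases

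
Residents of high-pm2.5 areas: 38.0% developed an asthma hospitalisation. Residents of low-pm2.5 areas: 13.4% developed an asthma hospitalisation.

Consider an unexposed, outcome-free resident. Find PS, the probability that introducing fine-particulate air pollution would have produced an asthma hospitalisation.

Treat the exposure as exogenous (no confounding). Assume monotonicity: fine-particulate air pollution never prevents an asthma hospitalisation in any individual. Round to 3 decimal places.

PS ≈ 0.284

p₁ = 0.38, p₀ = 0.134.
Under exogeneity and monotonicity, PS = (p₁ − p₀) / (1 − p₀).
PS = (0.38 − 0.134) / (1 − 0.134) = 0.246 / 0.866 ≈ 0.2841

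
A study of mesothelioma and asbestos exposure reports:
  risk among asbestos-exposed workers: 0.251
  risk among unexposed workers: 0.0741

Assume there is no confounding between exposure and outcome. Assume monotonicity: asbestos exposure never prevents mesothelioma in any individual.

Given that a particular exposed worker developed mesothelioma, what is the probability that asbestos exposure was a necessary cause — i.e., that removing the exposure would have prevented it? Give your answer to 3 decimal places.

PN ≈ 0.705

Let p₁ = 0.251, p₀ = 0.0741.
Under exogeneity and monotonicity, PN = (p₁ − p₀) / p₁.
PN = (0.251 − 0.0741) / 0.251 = 0.1769 / 0.251 ≈ 0.7048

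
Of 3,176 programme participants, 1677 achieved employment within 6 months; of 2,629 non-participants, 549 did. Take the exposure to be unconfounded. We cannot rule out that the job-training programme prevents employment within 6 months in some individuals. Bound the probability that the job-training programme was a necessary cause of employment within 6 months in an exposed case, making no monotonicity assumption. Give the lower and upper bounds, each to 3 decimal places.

0.605 ≤ PN ≤ 1.000

p₁ = P(outcome | exposed) = 1677/3176 = 0.52802
p₀ = P(outcome | unexposed) = 549/2629 = 0.20882
Under exogeneity alone the bounds on PN are max{0,(p₁−p₀)/p₁} ≤ PN ≤ min{1,(1−p₀)/p₁}.
  lower = (p₁ − p₀)/p₁ = 0.3192 / 0.52802 ≈ 0.6045
  upper = min{1, (1 − p₀)/p₁} = 0.79118 / 0.52802 ≈ 1.4984 → capped at 1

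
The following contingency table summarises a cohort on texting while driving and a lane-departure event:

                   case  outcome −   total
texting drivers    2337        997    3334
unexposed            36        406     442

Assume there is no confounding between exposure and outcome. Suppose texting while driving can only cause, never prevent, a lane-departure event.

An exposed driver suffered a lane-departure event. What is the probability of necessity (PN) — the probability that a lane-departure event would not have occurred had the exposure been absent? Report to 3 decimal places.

PN ≈ 0.884

p₁ = P(outcome | exposed) = 2337/3334 = 0.70096
p₀ = P(outcome | unexposed) = 36/442 = 0.081448
Under exogeneity and monotonicity, PN = (p₁ − p₀) / p₁.
PN = (0.70096 − 0.081448) / 0.70096 = 0.61951 / 0.70096 ≈ 0.8838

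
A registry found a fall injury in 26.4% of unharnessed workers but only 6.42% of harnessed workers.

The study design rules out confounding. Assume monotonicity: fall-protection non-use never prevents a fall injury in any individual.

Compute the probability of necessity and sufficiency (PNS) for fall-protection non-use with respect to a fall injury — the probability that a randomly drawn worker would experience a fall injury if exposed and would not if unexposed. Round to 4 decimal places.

p₁ = 0.264, p₀ = 0.0642.
Under exogeneity and monotonicity, PNS = p₁ − p₀.
PNS = 0.264 − 0.0642 = 0.1998

PNS ≈ 0.1998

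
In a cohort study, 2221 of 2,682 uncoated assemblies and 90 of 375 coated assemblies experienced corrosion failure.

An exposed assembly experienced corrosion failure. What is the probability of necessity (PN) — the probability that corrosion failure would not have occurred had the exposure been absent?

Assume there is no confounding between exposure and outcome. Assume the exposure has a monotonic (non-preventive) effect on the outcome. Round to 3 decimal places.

PN ≈ 0.710

p₁ = P(outcome | exposed) = 2221/2682 = 0.82811
p₀ = P(outcome | unexposed) = 90/375 = 0.24
Under exogeneity and monotonicity, PN = (p₁ − p₀) / p₁.
PN = (0.82811 − 0.24) / 0.82811 = 0.58811 / 0.82811 ≈ 0.7102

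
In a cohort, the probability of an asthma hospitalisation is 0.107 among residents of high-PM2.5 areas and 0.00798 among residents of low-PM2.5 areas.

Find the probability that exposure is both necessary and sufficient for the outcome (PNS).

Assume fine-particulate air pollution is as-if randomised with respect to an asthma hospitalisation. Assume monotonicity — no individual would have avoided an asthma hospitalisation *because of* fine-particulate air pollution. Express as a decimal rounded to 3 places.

PNS ≈ 0.099

Let p₁ = 0.107, p₀ = 0.00798.
Under exogeneity and monotonicity, PNS = p₁ − p₀.
PNS = 0.107 − 0.00798 = 0.09902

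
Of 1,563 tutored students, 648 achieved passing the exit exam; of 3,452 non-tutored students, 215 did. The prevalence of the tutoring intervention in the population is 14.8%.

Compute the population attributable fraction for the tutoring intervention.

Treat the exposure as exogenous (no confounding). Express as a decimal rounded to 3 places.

p₁ = P(outcome | exposed) = 648/1563 = 0.41459
p₀ = P(outcome | unexposed) = 215/3452 = 0.062283
Overall risk P(Y=1) = π·p₁ + (1−π)·p₀ = 0.148×0.41459 + 0.852×0.062283 = 0.11442.
Under exogeneity, PAF = [P(Y=1) − p₀] / P(Y=1).
PAF = (0.11442 − 0.062283) / 0.11442 ≈ 0.4557

PAF ≈ 0.456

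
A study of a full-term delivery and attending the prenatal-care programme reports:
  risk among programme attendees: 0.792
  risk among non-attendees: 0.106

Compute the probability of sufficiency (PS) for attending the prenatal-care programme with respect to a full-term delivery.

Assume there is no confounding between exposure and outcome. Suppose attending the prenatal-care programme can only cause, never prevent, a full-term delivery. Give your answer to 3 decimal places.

PS ≈ 0.767

Let p₁ = 0.792, p₀ = 0.106.
Under exogeneity and monotonicity, PS = (p₁ − p₀) / (1 − p₀).
PS = (0.792 − 0.106) / (1 − 0.106) = 0.686 / 0.894 ≈ 0.7673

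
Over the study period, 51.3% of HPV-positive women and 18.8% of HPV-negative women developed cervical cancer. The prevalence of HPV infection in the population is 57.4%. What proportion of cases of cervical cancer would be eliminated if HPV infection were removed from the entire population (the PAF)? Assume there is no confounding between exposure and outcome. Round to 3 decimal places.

PAF ≈ 0.498

p₁ = 0.513, p₀ = 0.188.
Overall risk P(Y=1) = π·p₁ + (1−π)·p₀ = 0.574×0.513 + 0.426×0.188 = 0.37455.
Under exogeneity, PAF = [P(Y=1) − p₀] / P(Y=1).
PAF = (0.37455 − 0.188) / 0.37455 ≈ 0.4981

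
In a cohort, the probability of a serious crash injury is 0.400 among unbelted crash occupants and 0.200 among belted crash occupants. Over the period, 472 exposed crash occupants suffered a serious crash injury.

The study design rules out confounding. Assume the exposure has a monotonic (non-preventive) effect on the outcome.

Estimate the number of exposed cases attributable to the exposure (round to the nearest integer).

about 236 cases

Let p₁ = 0.4, p₀ = 0.2.
PN = (p₁ − p₀)/p₁ = (0.4 − 0.2) / 0.4 ≈ 0.50000.
Attributable cases ≈ PN × (exposed cases) = 0.50000 × 472 ≈ 236.00.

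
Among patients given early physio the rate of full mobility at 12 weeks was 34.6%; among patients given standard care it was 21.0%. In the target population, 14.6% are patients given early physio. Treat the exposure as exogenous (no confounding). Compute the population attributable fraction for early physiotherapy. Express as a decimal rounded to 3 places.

p₁ = 0.346, p₀ = 0.21.
Overall risk P(Y=1) = π·p₁ + (1−π)·p₀ = 0.146×0.346 + 0.854×0.21 = 0.22986.
Under exogeneity, PAF = [P(Y=1) − p₀] / P(Y=1).
PAF = (0.22986 − 0.21) / 0.22986 ≈ 0.0864

PAF ≈ 0.086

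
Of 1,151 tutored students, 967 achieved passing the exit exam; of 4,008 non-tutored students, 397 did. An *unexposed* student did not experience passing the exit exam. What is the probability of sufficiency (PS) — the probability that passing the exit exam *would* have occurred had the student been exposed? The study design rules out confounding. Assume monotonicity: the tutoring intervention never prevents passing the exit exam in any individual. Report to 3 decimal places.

PS ≈ 0.823

p₁ = P(outcome | exposed) = 967/1151 = 0.84014
p₀ = P(outcome | unexposed) = 397/4008 = 0.099052
Under exogeneity and monotonicity, PS = (p₁ − p₀) / (1 − p₀).
PS = (0.84014 − 0.099052) / (1 − 0.099052) = 0.74109 / 0.90095 ≈ 0.8226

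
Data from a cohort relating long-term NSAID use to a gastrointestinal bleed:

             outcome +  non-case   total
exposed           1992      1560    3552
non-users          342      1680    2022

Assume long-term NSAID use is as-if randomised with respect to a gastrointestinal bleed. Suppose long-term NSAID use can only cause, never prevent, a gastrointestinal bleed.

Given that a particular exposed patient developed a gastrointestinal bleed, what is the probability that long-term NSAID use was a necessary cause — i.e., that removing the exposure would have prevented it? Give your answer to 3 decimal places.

PN ≈ 0.698

p₁ = P(outcome | exposed) = 1992/3552 = 0.56081
p₀ = P(outcome | unexposed) = 342/2022 = 0.16914
Under exogeneity and monotonicity, PN = (p₁ − p₀)/p₁.
PN = (0.56081 − 0.16914) / 0.56081 ≈ 0.6984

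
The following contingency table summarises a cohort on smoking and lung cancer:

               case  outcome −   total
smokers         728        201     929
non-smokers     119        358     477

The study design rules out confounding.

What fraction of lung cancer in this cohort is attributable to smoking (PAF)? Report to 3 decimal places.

p₁ = P(outcome | exposed) = 728/929 = 0.78364
p₀ = P(outcome | unexposed) = 119/477 = 0.24948
Exposure prevalence π = 929/1406 = 0.66074; overall risk P(Y=1) = 0.60242.
Under exogeneity, PAF = [P(Y=1) − p₀]/P(Y=1).
PAF = (0.60242 − 0.24948) / 0.60242 ≈ 0.5859

PAF ≈ 0.586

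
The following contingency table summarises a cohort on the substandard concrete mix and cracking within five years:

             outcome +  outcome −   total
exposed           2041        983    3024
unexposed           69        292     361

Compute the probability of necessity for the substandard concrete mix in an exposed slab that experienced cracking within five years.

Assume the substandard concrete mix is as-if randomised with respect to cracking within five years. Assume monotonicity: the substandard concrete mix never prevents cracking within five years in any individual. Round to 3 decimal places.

PN ≈ 0.717

p₁ = P(outcome | exposed) = 2041/3024 = 0.67493
p₀ = P(outcome | unexposed) = 69/361 = 0.19114
Under exogeneity and monotonicity, PN = (p₁ − p₀)/p₁.
PN = (0.67493 − 0.19114) / 0.67493 ≈ 0.7168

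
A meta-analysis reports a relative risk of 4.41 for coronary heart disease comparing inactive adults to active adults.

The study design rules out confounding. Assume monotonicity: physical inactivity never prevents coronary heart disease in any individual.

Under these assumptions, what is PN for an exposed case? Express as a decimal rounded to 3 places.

Under exogeneity and monotonicity, PN = (RR − 1) / RR = 1 − 1/RR.
PN = (4.41 − 1) / 4.41 = 3.41 / 4.41 ≈ 0.7732

PN ≈ 0.773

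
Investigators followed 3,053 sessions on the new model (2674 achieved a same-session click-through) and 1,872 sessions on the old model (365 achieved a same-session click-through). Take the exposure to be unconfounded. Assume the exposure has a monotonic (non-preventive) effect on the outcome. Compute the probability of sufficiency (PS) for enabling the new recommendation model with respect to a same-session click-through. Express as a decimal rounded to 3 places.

p₁ = P(outcome | exposed) = 2674/3053 = 0.87586
p₀ = P(outcome | unexposed) = 365/1872 = 0.19498
Under exogeneity and monotonicity, PS = (p₁ − p₀) / (1 − p₀).
PS = (0.87586 − 0.19498) / (1 − 0.19498) = 0.68088 / 0.80502 ≈ 0.8458

PS ≈ 0.846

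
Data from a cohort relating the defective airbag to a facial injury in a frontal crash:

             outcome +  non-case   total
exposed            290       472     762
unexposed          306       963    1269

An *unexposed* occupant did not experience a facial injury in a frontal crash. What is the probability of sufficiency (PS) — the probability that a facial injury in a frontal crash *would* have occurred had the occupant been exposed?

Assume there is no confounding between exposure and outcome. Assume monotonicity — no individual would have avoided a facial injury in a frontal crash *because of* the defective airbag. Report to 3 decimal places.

PS ≈ 0.184

p₁ = P(outcome | exposed) = 290/762 = 0.38058
p₀ = P(outcome | unexposed) = 306/1269 = 0.24113
Under exogeneity and monotonicity, PS = (p₁ − p₀)/(1 − p₀).
PS = (0.38058 − 0.24113) / 0.75887 ≈ 0.1838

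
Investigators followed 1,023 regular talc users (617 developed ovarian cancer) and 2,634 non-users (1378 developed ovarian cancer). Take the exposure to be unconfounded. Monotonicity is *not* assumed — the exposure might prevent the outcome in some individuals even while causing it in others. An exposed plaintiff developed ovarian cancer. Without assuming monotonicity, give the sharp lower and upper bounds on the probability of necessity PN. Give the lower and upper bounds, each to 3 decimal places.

0.133 ≤ PN ≤ 0.791

p₁ = P(outcome | exposed) = 617/1023 = 0.60313
p₀ = P(outcome | unexposed) = 1378/2634 = 0.52316
Under exogeneity alone the bounds on PN are max{0,(p₁−p₀)/p₁} ≤ PN ≤ min{1,(1−p₀)/p₁}.
  lower = (p₁ − p₀)/p₁ = 0.079969 / 0.60313 ≈ 0.1326
  upper = min{1, (1 − p₀)/p₁} = 0.47684 / 0.60313 ≈ 0.7906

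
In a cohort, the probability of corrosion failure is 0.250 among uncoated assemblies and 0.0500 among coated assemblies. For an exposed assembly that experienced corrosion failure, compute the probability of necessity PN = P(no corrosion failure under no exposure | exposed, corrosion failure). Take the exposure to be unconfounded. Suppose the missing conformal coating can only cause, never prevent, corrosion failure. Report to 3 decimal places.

Let p₁ = 0.25, p₀ = 0.05.
Under exogeneity and monotonicity, PN = (p₁ − p₀) / p₁.
PN = (0.25 − 0.05) / 0.25 = 0.2 / 0.25 ≈ 0.8000

PN ≈ 0.800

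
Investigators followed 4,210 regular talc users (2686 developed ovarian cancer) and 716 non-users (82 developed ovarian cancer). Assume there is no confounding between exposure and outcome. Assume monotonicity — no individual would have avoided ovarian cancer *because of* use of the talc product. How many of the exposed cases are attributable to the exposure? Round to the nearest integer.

about 2204 cases

p₁ = P(outcome | exposed) = 2686/4210 = 0.638
p₀ = P(outcome | unexposed) = 82/716 = 0.11453
PN = (p₁ − p₀)/p₁ = (0.638 − 0.11453) / 0.638 ≈ 0.82049.
Attributable cases ≈ PN × (exposed cases) = 0.82049 × 2686 ≈ 2203.85.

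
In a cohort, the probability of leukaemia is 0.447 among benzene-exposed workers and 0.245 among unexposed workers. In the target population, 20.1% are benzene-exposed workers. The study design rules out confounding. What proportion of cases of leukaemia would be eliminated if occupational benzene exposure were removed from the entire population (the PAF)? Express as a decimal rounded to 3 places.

Let p₁ = 0.447, p₀ = 0.245.
Overall risk P(Y=1) = π·p₁ + (1−π)·p₀ = 0.201×0.447 + 0.799×0.245 = 0.2856.
Under exogeneity, PAF = [P(Y=1) − p₀] / P(Y=1).
PAF = (0.2856 − 0.245) / 0.2856 ≈ 0.1422

PAF ≈ 0.142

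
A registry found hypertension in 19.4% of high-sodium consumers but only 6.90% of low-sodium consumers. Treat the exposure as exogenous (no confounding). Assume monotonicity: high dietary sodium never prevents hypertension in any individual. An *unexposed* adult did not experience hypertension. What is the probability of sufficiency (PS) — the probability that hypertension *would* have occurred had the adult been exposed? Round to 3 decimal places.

PS ≈ 0.134

p₁ = 0.194, p₀ = 0.069.
Under exogeneity and monotonicity, PS = (p₁ − p₀) / (1 − p₀).
PS = (0.194 − 0.069) / (1 − 0.069) = 0.125 / 0.931 ≈ 0.1343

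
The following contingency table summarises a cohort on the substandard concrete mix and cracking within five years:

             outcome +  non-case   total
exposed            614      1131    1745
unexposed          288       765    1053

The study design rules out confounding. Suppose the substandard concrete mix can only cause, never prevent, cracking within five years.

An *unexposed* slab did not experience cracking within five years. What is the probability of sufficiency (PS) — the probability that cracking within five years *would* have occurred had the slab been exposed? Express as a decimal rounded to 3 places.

PS ≈ 0.108

p₁ = P(outcome | exposed) = 614/1745 = 0.35186
p₀ = P(outcome | unexposed) = 288/1053 = 0.2735
Under exogeneity and monotonicity, PS = (p₁ − p₀)/(1 − p₀).
PS = (0.35186 − 0.2735) / 0.7265 ≈ 0.1079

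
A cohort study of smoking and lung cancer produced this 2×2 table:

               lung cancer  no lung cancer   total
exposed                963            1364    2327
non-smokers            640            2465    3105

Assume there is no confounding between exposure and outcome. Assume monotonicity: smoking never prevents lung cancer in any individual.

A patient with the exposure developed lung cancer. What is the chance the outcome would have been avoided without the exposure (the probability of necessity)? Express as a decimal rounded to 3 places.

p₁ = P(outcome | exposed) = 963/2327 = 0.41384
p₀ = P(outcome | unexposed) = 640/3105 = 0.20612
Under exogeneity and monotonicity, PN = (p₁ − p₀) / p₁.
PN = (0.41384 − 0.20612) / 0.41384 = 0.20772 / 0.41384 ≈ 0.5019

PN ≈ 0.502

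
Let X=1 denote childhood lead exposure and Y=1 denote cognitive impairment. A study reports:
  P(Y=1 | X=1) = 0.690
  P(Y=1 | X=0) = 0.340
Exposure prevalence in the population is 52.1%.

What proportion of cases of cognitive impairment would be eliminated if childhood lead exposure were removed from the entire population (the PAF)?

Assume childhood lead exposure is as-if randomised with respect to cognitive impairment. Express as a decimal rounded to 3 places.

PAF ≈ 0.349

Let p₁ = 0.69, p₀ = 0.34.
Overall risk P(Y=1) = π·p₁ + (1−π)·p₀ = 0.521×0.69 + 0.479×0.34 = 0.52235.
Under exogeneity, PAF = [P(Y=1) − p₀] / P(Y=1).
PAF = (0.52235 − 0.34) / 0.52235 ≈ 0.3491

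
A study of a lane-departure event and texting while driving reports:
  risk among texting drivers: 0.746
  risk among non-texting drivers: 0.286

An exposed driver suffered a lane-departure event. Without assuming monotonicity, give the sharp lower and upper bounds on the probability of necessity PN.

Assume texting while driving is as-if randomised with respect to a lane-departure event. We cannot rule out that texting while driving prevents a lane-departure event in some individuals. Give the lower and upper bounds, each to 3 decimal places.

0.617 ≤ PN ≤ 0.957

Let p₁ = 0.746, p₀ = 0.286.
Under exogeneity alone the bounds on PN are max{0,(p₁−p₀)/p₁} ≤ PN ≤ min{1,(1−p₀)/p₁}.
  lower = (p₁ − p₀)/p₁ = 0.46 / 0.746 ≈ 0.6166
  upper = min{1, (1 − p₀)/p₁} = 0.714 / 0.746 ≈ 0.9571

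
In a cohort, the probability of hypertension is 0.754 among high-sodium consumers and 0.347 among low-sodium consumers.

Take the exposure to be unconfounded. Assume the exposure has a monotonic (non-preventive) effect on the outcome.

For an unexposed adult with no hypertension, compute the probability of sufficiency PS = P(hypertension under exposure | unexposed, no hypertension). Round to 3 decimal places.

PS ≈ 0.623

Let p₁ = 0.754, p₀ = 0.347.
Under exogeneity and monotonicity, PS = (p₁ − p₀) / (1 − p₀).
PS = (0.754 − 0.347) / (1 − 0.347) = 0.407 / 0.653 ≈ 0.6233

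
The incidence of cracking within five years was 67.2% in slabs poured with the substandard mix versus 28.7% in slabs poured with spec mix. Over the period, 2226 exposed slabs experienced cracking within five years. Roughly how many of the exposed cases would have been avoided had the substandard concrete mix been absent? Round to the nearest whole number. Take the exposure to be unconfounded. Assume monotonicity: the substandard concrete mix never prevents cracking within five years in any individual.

p₁ = 0.672, p₀ = 0.287.
PN = (p₁ − p₀)/p₁ = (0.672 − 0.287) / 0.672 ≈ 0.57292.
Attributable cases ≈ PN × (exposed cases) = 0.57292 × 2226 ≈ 1275.31.

about 1275 cases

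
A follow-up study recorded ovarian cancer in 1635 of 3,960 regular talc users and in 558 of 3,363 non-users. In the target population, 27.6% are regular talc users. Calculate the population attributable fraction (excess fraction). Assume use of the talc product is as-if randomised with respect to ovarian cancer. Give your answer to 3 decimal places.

PAF ≈ 0.291

p₁ = P(outcome | exposed) = 1635/3960 = 0.41288
p₀ = P(outcome | unexposed) = 558/3363 = 0.16592
Overall risk P(Y=1) = π·p₁ + (1−π)·p₀ = 0.276×0.41288 + 0.724×0.16592 = 0.23408.
Under exogeneity, PAF = [P(Y=1) − p₀] / P(Y=1).
PAF = (0.23408 − 0.16592) / 0.23408 ≈ 0.2912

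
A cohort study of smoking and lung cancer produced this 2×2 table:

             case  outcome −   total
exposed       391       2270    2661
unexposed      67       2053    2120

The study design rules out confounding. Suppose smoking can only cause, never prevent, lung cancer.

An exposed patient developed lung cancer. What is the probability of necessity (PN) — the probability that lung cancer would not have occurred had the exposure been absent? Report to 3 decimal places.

PN ≈ 0.785

p₁ = P(outcome | exposed) = 391/2661 = 0.14694
p₀ = P(outcome | unexposed) = 67/2120 = 0.031604
Under exogeneity and monotonicity, PN = (p₁ − p₀) / p₁.
PN = (0.14694 − 0.031604) / 0.14694 = 0.11533 / 0.14694 ≈ 0.7849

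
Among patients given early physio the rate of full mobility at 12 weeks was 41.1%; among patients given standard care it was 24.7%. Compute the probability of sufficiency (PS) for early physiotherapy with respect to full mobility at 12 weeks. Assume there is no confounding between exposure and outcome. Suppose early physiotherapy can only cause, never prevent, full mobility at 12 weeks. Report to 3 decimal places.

PS ≈ 0.218

p₁ = 0.411, p₀ = 0.247.
Under exogeneity and monotonicity, PS = (p₁ − p₀) / (1 − p₀).
PS = (0.411 − 0.247) / (1 − 0.247) = 0.164 / 0.753 ≈ 0.2178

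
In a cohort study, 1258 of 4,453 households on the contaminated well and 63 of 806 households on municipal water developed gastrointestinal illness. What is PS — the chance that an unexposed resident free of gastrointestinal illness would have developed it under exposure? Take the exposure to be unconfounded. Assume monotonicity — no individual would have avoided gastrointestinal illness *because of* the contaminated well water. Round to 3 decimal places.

p₁ = P(outcome | exposed) = 1258/4453 = 0.28251
p₀ = P(outcome | unexposed) = 63/806 = 0.078164
Under exogeneity and monotonicity, PS = (p₁ − p₀) / (1 − p₀).
PS = (0.28251 − 0.078164) / (1 − 0.078164) = 0.20434 / 0.92184 ≈ 0.2217

PS ≈ 0.222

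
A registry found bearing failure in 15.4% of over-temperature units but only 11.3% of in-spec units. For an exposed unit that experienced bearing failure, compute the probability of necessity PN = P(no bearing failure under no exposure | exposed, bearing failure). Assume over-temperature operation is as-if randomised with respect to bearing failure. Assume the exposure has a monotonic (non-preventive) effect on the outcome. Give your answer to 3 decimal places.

p₁ = 0.154, p₀ = 0.113.
Under exogeneity and monotonicity, PN = (p₁ − p₀) / p₁.
PN = (0.154 − 0.113) / 0.154 = 0.041 / 0.154 ≈ 0.2662

PN ≈ 0.266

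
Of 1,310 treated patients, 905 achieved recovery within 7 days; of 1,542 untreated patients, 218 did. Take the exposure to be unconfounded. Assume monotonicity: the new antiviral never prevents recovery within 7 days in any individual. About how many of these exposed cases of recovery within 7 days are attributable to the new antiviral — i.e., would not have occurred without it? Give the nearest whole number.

p₁ = P(outcome | exposed) = 905/1310 = 0.69084
p₀ = P(outcome | unexposed) = 218/1542 = 0.14137
PN = (p₁ − p₀)/p₁ = (0.69084 − 0.14137) / 0.69084 ≈ 0.79536.
Attributable cases ≈ PN × (exposed cases) = 0.79536 × 905 ≈ 719.80.

about 720 cases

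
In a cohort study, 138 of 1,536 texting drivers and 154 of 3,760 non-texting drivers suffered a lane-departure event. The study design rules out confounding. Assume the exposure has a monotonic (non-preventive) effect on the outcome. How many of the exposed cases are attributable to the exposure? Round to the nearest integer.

about 75 cases

p₁ = P(outcome | exposed) = 138/1536 = 0.089844
p₀ = P(outcome | unexposed) = 154/3760 = 0.040957
PN = (p₁ − p₀)/p₁ = (0.089844 − 0.040957) / 0.089844 ≈ 0.54413.
Attributable cases ≈ PN × (exposed cases) = 0.54413 × 138 ≈ 75.09.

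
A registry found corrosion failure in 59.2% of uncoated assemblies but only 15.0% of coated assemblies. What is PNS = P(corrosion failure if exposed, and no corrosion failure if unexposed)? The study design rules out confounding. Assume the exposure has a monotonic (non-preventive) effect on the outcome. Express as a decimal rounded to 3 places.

PNS ≈ 0.442

p₁ = 0.592, p₀ = 0.15.
Under exogeneity and monotonicity, PNS = p₁ − p₀.
PNS = 0.592 − 0.15 = 0.442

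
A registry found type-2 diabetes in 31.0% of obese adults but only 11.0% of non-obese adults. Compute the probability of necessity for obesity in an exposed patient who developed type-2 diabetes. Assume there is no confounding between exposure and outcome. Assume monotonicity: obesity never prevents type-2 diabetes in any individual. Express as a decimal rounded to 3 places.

p₁ = 0.31, p₀ = 0.11.
Under exogeneity and monotonicity, PN = (p₁ − p₀) / p₁.
PN = (0.31 − 0.11) / 0.31 = 0.2 / 0.31 ≈ 0.6452

PN ≈ 0.645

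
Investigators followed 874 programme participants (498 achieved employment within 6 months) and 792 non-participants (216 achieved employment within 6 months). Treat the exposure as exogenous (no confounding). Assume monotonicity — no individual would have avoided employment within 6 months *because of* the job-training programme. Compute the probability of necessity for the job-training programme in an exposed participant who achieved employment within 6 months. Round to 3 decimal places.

p₁ = P(outcome | exposed) = 498/874 = 0.56979
p₀ = P(outcome | unexposed) = 216/792 = 0.27273
Under exogeneity and monotonicity, PN = (p₁ − p₀) / p₁.
PN = (0.56979 − 0.27273) / 0.56979 = 0.29707 / 0.56979 ≈ 0.5214

PN ≈ 0.521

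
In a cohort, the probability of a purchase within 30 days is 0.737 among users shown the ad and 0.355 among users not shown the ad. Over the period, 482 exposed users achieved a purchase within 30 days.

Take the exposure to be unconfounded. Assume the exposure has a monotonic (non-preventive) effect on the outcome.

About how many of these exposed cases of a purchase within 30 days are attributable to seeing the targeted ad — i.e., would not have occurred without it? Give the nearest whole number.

about 250 cases

Let p₁ = 0.737, p₀ = 0.355.
PN = (p₁ − p₀)/p₁ = (0.737 − 0.355) / 0.737 ≈ 0.51832.
Attributable cases ≈ PN × (exposed cases) = 0.51832 × 482 ≈ 249.83.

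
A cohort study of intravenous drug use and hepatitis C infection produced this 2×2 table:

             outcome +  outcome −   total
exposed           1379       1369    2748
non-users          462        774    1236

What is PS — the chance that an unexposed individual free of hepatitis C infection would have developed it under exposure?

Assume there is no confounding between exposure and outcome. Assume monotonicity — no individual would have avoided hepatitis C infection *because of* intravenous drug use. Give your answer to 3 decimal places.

p₁ = P(outcome | exposed) = 1379/2748 = 0.50182
p₀ = P(outcome | unexposed) = 462/1236 = 0.37379
Under exogeneity and monotonicity, PS = (p₁ − p₀)/(1 − p₀).
PS = (0.50182 − 0.37379) / 0.62621 ≈ 0.2045

PS ≈ 0.204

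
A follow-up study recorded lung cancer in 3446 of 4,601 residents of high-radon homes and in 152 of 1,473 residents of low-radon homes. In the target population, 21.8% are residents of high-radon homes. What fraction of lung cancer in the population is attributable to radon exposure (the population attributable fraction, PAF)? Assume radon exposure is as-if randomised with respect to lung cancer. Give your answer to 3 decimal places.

PAF ≈ 0.577

p₁ = P(outcome | exposed) = 3446/4601 = 0.74897
p₀ = P(outcome | unexposed) = 152/1473 = 0.10319
Overall risk P(Y=1) = π·p₁ + (1−π)·p₀ = 0.218×0.74897 + 0.782×0.10319 = 0.24397.
Under exogeneity, PAF = [P(Y=1) − p₀] / P(Y=1).
PAF = (0.24397 − 0.10319) / 0.24397 ≈ 0.5770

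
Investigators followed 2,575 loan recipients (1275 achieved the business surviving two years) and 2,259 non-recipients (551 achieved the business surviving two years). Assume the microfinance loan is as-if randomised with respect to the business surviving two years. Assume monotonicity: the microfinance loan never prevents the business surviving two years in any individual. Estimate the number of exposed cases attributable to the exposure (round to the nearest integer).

p₁ = P(outcome | exposed) = 1275/2575 = 0.49515
p₀ = P(outcome | unexposed) = 551/2259 = 0.24391
PN = (p₁ − p₀)/p₁ = (0.49515 − 0.24391) / 0.49515 ≈ 0.50739.
Attributable cases ≈ PN × (exposed cases) = 0.50739 × 1275 ≈ 646.92.

about 647 cases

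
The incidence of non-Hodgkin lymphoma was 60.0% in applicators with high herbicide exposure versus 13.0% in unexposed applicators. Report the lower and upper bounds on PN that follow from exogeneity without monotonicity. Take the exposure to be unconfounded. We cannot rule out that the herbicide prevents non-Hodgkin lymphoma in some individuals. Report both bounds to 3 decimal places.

0.783 ≤ PN ≤ 1.000

p₁ = 0.6, p₀ = 0.13.
Under exogeneity alone the bounds on PN are max{0,(p₁−p₀)/p₁} ≤ PN ≤ min{1,(1−p₀)/p₁}.
  lower = (p₁ − p₀)/p₁ = 0.47 / 0.6 ≈ 0.7833
  upper = min{1, (1 − p₀)/p₁} = 0.87 / 0.6 ≈ 1.4500 → capped at 1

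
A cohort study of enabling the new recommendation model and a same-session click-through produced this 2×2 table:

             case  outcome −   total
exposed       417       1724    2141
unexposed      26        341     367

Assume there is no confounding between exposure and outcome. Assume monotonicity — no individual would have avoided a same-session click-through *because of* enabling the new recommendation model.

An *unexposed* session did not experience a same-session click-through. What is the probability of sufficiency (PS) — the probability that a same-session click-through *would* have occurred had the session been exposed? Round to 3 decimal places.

PS ≈ 0.133

p₁ = P(outcome | exposed) = 417/2141 = 0.19477
p₀ = P(outcome | unexposed) = 26/367 = 0.070845
Under exogeneity and monotonicity, PS = (p₁ − p₀) / (1 − p₀).
PS = (0.19477 − 0.070845) / (1 − 0.070845) = 0.12392 / 0.92916 ≈ 0.1334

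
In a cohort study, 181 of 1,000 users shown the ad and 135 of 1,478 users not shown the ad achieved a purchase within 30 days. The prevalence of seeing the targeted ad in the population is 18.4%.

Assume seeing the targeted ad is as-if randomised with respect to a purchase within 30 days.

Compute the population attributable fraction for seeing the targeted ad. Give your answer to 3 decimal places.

p₁ = P(outcome | exposed) = 181/1000 = 0.181
p₀ = P(outcome | unexposed) = 135/1478 = 0.09134
Overall risk P(Y=1) = π·p₁ + (1−π)·p₀ = 0.184×0.181 + 0.816×0.09134 = 0.10784.
Under exogeneity, PAF = [P(Y=1) − p₀] / P(Y=1).
PAF = (0.10784 − 0.09134) / 0.10784 ≈ 0.1530

PAF ≈ 0.153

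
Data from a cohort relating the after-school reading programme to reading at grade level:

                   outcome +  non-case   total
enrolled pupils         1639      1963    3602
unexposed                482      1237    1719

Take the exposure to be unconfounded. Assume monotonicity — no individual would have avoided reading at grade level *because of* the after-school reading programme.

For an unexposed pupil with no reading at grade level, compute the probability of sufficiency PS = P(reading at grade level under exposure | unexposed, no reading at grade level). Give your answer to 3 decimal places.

p₁ = P(outcome | exposed) = 1639/3602 = 0.45502
p₀ = P(outcome | unexposed) = 482/1719 = 0.2804
Under exogeneity and monotonicity, PS = (p₁ − p₀) / (1 − p₀).
PS = (0.45502 − 0.2804) / (1 − 0.2804) = 0.17463 / 0.7196 ≈ 0.2427

PS ≈ 0.243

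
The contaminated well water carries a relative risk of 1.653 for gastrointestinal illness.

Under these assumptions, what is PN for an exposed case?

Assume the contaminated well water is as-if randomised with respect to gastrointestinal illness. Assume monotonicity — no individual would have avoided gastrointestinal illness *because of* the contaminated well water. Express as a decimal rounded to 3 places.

PN ≈ 0.395

Under exogeneity and monotonicity, PN = (RR − 1) / RR = 1 − 1/RR.
PN = (1.653 − 1) / 1.653 = 0.653 / 1.653 ≈ 0.3950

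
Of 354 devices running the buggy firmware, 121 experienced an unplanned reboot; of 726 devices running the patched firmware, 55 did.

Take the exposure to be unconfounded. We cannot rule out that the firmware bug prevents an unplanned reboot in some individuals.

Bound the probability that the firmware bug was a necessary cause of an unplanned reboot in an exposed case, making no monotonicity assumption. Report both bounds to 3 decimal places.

p₁ = P(outcome | exposed) = 121/354 = 0.34181
p₀ = P(outcome | unexposed) = 55/726 = 0.075758
Under exogeneity alone the bounds on PN are max{0,(p₁−p₀)/p₁} ≤ PN ≤ min{1,(1−p₀)/p₁}.
  lower = (p₁ − p₀)/p₁ = 0.26605 / 0.34181 ≈ 0.7784
  upper = min{1, (1 − p₀)/p₁} = 0.92424 / 0.34181 ≈ 2.7040 → capped at 1

0.778 ≤ PN ≤ 1.000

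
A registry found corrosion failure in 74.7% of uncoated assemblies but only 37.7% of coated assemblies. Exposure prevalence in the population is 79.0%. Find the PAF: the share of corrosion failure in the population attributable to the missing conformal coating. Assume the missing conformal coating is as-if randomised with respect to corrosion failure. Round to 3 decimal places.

p₁ = 0.747, p₀ = 0.377.
Overall risk P(Y=1) = π·p₁ + (1−π)·p₀ = 0.79×0.747 + 0.21×0.377 = 0.6693.
Under exogeneity, PAF = [P(Y=1) − p₀] / P(Y=1).
PAF = (0.6693 − 0.377) / 0.6693 ≈ 0.4367

PAF ≈ 0.437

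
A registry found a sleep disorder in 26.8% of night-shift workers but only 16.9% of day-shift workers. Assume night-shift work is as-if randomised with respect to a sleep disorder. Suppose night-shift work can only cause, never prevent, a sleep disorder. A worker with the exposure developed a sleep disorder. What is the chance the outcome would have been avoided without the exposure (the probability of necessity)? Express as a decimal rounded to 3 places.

PN ≈ 0.369

p₁ = 0.268, p₀ = 0.169.
Under exogeneity and monotonicity, PN = (p₁ − p₀) / p₁.
PN = (0.268 − 0.169) / 0.268 = 0.099 / 0.268 ≈ 0.3694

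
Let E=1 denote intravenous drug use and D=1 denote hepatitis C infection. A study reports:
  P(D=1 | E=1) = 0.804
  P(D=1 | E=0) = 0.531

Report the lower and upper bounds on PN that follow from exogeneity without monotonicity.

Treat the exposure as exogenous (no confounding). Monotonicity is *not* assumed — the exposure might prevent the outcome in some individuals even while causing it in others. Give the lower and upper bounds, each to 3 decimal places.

0.340 ≤ PN ≤ 0.583

Let p₁ = 0.804, p₀ = 0.531.
Under exogeneity alone the bounds on PN are max{0,(p₁−p₀)/p₁} ≤ PN ≤ min{1,(1−p₀)/p₁}.
  lower = (p₁ − p₀)/p₁ = 0.273 / 0.804 ≈ 0.3396
  upper = min{1, (1 − p₀)/p₁} = 0.469 / 0.804 ≈ 0.5833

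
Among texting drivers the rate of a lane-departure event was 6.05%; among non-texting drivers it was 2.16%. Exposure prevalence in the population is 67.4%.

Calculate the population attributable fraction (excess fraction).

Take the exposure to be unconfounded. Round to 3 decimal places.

PAF ≈ 0.548

p₁ = 0.0605, p₀ = 0.0216.
Overall risk P(Y=1) = π·p₁ + (1−π)·p₀ = 0.674×0.0605 + 0.326×0.0216 = 0.047819.
Under exogeneity, PAF = [P(Y=1) − p₀] / P(Y=1).
PAF = (0.047819 − 0.0216) / 0.047819 ≈ 0.5483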